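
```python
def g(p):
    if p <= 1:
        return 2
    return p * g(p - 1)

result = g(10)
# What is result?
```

g(10) = 10 * 9 * 8 * 7 * 6 * 5 * 4 * 3 * 2 * 2 = 7257600

Answer: 7257600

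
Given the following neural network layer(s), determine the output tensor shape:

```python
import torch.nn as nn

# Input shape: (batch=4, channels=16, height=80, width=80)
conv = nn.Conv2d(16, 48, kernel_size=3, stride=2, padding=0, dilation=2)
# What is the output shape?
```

Input: (4, 16, 80, 80) -> Output: (4, 48, 38, 38)

Answer: (4, 48, 38, 38)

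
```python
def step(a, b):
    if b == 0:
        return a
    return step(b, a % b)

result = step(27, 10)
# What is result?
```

step(27, 10) -> step(10, 7) -> step(7, 3) -> step(3, 1) -> step(1, 0) -> 1

Answer: 1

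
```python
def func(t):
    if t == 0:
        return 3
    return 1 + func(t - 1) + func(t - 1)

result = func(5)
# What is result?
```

func(t) = 1 + 2·func(t-1), func(0)=3. Closed form: (3+1)·2^5 - 1 = 127.

Answer: 127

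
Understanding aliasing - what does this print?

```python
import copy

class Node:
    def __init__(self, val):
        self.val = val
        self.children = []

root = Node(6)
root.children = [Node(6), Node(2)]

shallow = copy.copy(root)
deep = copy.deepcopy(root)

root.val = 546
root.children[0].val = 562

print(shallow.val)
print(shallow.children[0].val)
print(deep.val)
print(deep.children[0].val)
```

Key concept: deep copy with custom objects.
Step by step:
`root = Node(6)` → root = Node(val=6, children=[])
`root.children = [Node(6), Node(2)]` → root = Node(val=6, children=[Node(val=6, children=[]), Node(val=2, children=[])])
`shallow = copy.copy(root)` → shallow = Node(val=6, children=[Node(val=6, children=[]), Node(val=2, children=[])])
`deep = copy.deepcopy(root)` → deep = Node(val=6, children=[Node(val=6, children=[]), Node(val=2, children=[])])
`root.val = 546` → root = Node(val=546, children=[Node(val=6, children=[]), Node(val=2, children=[])])
`root.children[0].val = 562` → root = Node(val=546, children=[Node(val=562, children=[]), Node(val=2, children=[])]); shallow = Node(val=6, children=[Node(val=562, children=[]), Node(val=2, children=[])])
`print(shallow.val)` → prints 6
`print(shallow.children[0].val)` → prints 562
`print(deep.val)` → prints 6
`print(deep.children[0].val)` → prints 6

Answer:
6
562
6
6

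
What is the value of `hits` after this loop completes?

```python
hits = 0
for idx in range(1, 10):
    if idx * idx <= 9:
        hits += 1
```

Count numbers where idx² ≤ 9
`hits` takes the values: 0 → 1 → 2 → 3

Answer: 3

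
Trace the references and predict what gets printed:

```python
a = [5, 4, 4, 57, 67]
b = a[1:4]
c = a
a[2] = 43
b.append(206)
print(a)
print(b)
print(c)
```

Key concept: slice vs alias.
Step by step:
`a = [5, 4, 4, 57, 67]` → a = [5, 4, 4, 57, 67]
`b = a[1:4]` → b = [4, 4, 57]
`c = a` → c = [5, 4, 4, 57, 67] (same object as a)
`a[2] = 43` → a = [5, 4, 43, 57, 67] (same object as c); c = [5, 4, 43, 57, 67] (same object as a)
`b.append(206)` → b = [4, 4, 57, 206]
`print(a)` → prints [5, 4, 43, 57, 67]
`print(b)` → prints [4, 4, 57, 206]
`print(c)` → prints [5, 4, 43, 57, 67]

Answer:
[5, 4, 43, 57, 67]
[4, 4, 57, 206]
[5, 4, 43, 57, 67]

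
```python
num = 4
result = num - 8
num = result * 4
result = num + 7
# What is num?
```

Trace:
`num = 4` → num = 4
`result = num - 8` → result = -4
`num = result * 4` → num = -16
`result = num + 7` → result = -9
So num = -16

Answer: -16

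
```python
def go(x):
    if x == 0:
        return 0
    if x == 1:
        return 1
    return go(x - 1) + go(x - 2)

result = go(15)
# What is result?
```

Build up from base cases: go(0)=0, go(1)=1, go(2)=1, go(3)=2, go(4)=3, go(5)=5, go(6)=8, ..., go(15)=610

Answer: 610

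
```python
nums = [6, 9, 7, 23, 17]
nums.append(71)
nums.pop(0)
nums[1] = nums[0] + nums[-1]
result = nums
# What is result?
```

Trace:
`nums = [6, 9, 7, 23, 17]` → nums = [6, 9, 7, 23, 17]
`nums.append(71)` → nums = [6, 9, 7, 23, 17, 71]
`nums.pop(0)` → nums = [9, 7, 23, 17, 71]
`nums[1] = nums[0] + nums[-1]` → nums = [9, 80, 23, 17, 71]
`result = nums` → result = [9, 80, 23, 17, 71]
So result = [9, 80, 23, 17, 71]

Answer: [9, 80, 23, 17, 71]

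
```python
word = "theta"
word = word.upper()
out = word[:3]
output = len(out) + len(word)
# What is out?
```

Trace:
`word = "theta"` → word = 'theta'
`word = word.upper()` → word = 'THETA'
`out = word[:3]` → out = 'THE'
`output = len(out) + len(word)` → output = 8
So out = 'THE'

Answer: 'THE'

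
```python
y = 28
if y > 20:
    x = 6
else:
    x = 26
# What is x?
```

Trace:
`y = 28` → y = 28
`if y > 20: ...` → y > 20 is True → x = 6
So x = 6

Answer: 6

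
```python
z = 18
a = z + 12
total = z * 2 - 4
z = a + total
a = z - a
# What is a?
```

Trace:
`z = 18` → z = 18
`a = z + 12` → a = 30
`total = z * 2 - 4` → total = 32
`z = a + total` → z = 62
`a = z - a` → a = 32
So a = 32

Answer: 32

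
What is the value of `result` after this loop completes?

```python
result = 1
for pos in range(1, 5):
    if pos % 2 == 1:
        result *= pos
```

Product of odd numbers 1 to 4
`result` takes the values: 1 → 3

Answer: 3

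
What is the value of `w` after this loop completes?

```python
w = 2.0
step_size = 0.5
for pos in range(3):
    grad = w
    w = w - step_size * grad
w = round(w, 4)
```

Gradient descent: w = 2.0 * (1 - 0.5)^3
`w` takes the values: 2.0 → 1.0 → 0.5 → 0.25

Answer: 0.25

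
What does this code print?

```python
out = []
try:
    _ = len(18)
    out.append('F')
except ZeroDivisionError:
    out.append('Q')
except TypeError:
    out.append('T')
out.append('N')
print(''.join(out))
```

Execution trace: 'T' (except TypeError) → 'N' (after the try/except). Output: TN

Answer: TN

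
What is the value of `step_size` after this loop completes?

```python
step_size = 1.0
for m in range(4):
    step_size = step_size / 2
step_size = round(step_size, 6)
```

Halving LR 4 times: 1 / 2^4
`step_size` takes the values: 1.0 → 0.5 → 0.25 → 0.125 → 0.0625

Answer: 0.0625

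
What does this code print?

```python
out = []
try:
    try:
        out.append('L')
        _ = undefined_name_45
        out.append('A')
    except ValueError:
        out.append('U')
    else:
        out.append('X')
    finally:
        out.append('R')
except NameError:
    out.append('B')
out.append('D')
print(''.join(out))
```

Execution trace: 'L' (try body) → 'R' (finally) → 'B' (outer except NameError) → 'D' (after the try/except). Output: LRBD

Answer: LRBD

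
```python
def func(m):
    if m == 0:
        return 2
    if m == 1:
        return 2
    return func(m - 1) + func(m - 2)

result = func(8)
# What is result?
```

Build up from base cases: func(0)=2, func(1)=2, func(2)=4, func(3)=6, func(4)=10, func(5)=16, func(6)=26, ..., func(8)=68

Answer: 68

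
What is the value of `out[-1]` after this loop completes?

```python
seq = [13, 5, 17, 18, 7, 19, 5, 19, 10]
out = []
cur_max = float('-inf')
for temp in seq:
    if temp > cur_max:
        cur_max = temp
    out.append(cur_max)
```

Running max ends at 19
`out` takes the values: [] → [13] → [13, 13] → [13, 13, 17] → [13, 13, 17, 18] → [13, 13, 17, 18, 18] → [13, 13, 17, 18, 18, 19] → [13, 13, 17, 18, 18, 19, 19] → [13, 13, 17, 18, 18, 19, 19, 19] → [13, 13, 17, 18, 18, 19, 19, 19, 19]
So `out[-1]` = 19

Answer: 19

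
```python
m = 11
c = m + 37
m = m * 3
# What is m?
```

Trace:
`m = 11` → m = 11
`c = m + 37` → c = 48
`m = m * 3` → m = 33
So m = 33

Answer: 33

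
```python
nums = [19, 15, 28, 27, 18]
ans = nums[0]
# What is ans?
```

Trace:
`nums = [19, 15, 28, 27, 18]` → nums = [19, 15, 28, 27, 18]
`ans = nums[0]` → ans = 19
So ans = 19

Answer: 19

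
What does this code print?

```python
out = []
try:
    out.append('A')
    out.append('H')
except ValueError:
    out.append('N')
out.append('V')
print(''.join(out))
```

Execution trace: 'A' (try body) → 'H' (try body, no exception) → 'V' (after the try/except). Output: AHV

Answer: AHV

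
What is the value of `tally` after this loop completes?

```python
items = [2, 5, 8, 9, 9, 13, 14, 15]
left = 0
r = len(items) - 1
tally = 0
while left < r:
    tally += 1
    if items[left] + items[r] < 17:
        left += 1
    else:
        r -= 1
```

Steps to find pair summing to 17
`tally` takes the values: 0 → 1 → 2 → 3 → 4 → 5 → 6 → 7

Answer: 7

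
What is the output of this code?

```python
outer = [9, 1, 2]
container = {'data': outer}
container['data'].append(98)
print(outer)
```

Key concept: dict holds reference to list.
Step by step:
`outer = [9, 1, 2]` → outer = [9, 1, 2]
`container = {'data': outer}` → container = {'data': [9, 1, 2]}
`container['data'].append(98)` → outer = [9, 1, 2, 98]; container = {'data': [9, 1, 2, 98]}
`print(outer)` → prints [9, 1, 2, 98]

Answer: [9, 1, 2, 98]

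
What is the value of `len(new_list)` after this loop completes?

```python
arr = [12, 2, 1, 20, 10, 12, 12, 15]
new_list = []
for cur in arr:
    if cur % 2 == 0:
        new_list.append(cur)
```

Count even numbers in [12, 2, 1, 20, 10, 12, 12, 15]
`new_list` takes the values: [] → [12] → [12, 2] → [12, 2, 20] → [12, 2, 20, 10] → [12, 2, 20, 10, 12] → [12, 2, 20, 10, 12, 12]
So `len(new_list)` = 6

Answer: 6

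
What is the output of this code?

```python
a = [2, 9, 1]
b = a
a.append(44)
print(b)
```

Key concept: basic list aliasing.
Step by step:
`a = [2, 9, 1]` → a = [2, 9, 1]
`b = a` → b = [2, 9, 1] (same object as a)
`a.append(44)` → a = [2, 9, 1, 44] (same object as b); b = [2, 9, 1, 44] (same object as a)
`print(b)` → prints [2, 9, 1, 44]

Answer: [2, 9, 1, 44]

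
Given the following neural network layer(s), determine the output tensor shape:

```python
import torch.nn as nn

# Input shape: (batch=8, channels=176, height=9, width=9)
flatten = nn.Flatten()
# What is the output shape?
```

Input: (8, 176, 9, 9) -> Output: (8, 14256)

Answer: (8, 14256)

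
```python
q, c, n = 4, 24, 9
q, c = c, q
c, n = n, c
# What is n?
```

Trace:
`q, c, n = 4, 24, 9` → q = 4; c = 24; n = 9
`q, c = c, q` → q = 24; c = 4
`c, n = n, c` → c = 9; n = 4
So n = 4

Answer: 4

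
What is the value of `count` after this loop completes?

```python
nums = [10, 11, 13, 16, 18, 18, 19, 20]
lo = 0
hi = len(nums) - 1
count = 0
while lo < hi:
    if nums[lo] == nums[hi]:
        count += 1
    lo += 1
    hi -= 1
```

Count matching pairs from ends
`count` takes the values: 0

Answer: 0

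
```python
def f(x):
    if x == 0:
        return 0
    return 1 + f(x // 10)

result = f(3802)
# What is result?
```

Count of digits of 3802: 4

Answer: 4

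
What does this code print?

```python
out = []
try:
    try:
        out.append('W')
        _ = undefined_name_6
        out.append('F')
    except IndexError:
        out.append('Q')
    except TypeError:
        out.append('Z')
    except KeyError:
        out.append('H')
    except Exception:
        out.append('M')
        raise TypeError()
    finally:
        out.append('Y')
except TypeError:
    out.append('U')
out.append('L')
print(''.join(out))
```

Execution trace: 'W' (inner try body) → 'M' (inner except Exception) → 'Y' (inner finally) → 'U' (outer except TypeError) → 'L' (after the try/except). Output: WMYUL

Answer: WMYUL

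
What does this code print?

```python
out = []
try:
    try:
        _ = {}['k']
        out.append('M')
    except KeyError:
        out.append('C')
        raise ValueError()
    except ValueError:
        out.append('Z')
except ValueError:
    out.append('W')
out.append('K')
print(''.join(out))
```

Execution trace: 'C' (inner except KeyError) → 'W' (outer except ValueError) → 'K' (after the try/except). Output: CWK

Answer: CWK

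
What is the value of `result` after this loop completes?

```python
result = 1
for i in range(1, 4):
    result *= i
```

3! = 6
`result` takes the values: 1 → 2 → 6

Answer: 6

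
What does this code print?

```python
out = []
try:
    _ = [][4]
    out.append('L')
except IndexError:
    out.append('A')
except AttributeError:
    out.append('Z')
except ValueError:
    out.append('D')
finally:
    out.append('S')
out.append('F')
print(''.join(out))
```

Execution trace: 'A' (except IndexError) → 'S' (finally) → 'F' (after the try/except). Output: ASF

Answer: ASF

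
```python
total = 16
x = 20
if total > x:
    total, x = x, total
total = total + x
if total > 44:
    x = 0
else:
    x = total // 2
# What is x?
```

Trace:
`total = 16` → total = 16
`x = 20` → x = 20
`if total > x: ...` → total > x is False → no variable changes
`total = total + x` → total = 36
`if total > 44: ...` → total > 44 is False, take else branch → x = 18
So x = 18

Answer: 18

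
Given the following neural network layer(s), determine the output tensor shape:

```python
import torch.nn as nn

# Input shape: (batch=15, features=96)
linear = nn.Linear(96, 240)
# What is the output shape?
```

Input: (15, 96) -> Output: (15, 240)

Answer: (15, 240)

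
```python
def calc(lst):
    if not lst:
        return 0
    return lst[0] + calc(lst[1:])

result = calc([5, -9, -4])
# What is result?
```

5 + (-9) + (-4) + 0 = -8

Answer: -8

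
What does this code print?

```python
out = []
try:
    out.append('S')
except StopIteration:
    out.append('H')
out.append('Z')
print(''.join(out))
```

Execution trace: 'S' (try body, no exception) → 'Z' (after the try/except). Output: SZ

Answer: SZ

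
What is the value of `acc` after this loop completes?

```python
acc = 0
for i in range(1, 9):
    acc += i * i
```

Sum of squares 1² to 8² = 204
`acc` takes the values: 0 → 1 → 5 → 14 → 30 → 55 → 91 → 140 → 204

Answer: 204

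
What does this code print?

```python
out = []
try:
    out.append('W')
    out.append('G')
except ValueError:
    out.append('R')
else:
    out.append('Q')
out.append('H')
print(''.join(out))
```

Execution trace: 'W' (try body) → 'G' (try body, no exception) → 'Q' (else) → 'H' (after the try/except). Output: WGQH

Answer: WGQH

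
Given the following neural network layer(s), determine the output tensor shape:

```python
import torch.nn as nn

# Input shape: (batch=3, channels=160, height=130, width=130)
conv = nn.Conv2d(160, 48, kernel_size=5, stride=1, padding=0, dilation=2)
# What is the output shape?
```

Input: (3, 160, 130, 130) -> Output: (3, 48, 122, 122)

Answer: (3, 48, 122, 122)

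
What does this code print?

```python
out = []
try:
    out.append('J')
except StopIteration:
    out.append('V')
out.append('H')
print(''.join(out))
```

Execution trace: 'J' (try body, no exception) → 'H' (after the try/except). Output: JH

Answer: JH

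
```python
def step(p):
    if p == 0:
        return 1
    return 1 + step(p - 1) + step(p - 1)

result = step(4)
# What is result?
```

step(p) = 1 + 2·step(p-1), step(0)=1. Closed form: (1+1)·2^4 - 1 = 31.

Answer: 31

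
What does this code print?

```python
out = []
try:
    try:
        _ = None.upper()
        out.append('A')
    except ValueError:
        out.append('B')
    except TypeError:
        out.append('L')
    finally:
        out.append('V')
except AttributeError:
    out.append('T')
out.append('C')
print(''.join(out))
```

Execution trace: 'V' (finally) → 'T' (outer except AttributeError) → 'C' (after the try/except). Output: VTC

Answer: VTC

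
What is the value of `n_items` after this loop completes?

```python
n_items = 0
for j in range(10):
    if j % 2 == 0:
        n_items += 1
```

Count numbers divisible by 2 in range(10)
`n_items` takes the values: 0 → 1 → 2 → 3 → 4 → 5

Answer: 5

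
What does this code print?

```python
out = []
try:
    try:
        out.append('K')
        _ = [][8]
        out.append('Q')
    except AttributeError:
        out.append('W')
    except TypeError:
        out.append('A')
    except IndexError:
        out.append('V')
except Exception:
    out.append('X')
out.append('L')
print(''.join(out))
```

Execution trace: 'K' (inner try body) → 'V' (inner except IndexError) → 'L' (after the try/except). Output: KVL

Answer: KVL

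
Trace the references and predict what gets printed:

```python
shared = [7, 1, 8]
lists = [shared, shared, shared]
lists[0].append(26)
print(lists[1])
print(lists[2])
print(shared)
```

Key concept: list of same reference.
Step by step:
`shared = [7, 1, 8]` → shared = [7, 1, 8]
`lists = [shared, shared, shared]` → lists = [[7, 1, 8], [7, 1, 8], [7, 1, 8]]
`lists[0].append(26)` → shared = [7, 1, 8, 26]; lists = [[7, 1, 8, 26], [7, 1, 8, 26], [7, 1, 8, 26]]
`print(lists[1])` → prints [7, 1, 8, 26]
`print(lists[2])` → prints [7, 1, 8, 26]
`print(shared)` → prints [7, 1, 8, 26]

Answer:
[7, 1, 8, 26]
[7, 1, 8, 26]
[7, 1, 8, 26]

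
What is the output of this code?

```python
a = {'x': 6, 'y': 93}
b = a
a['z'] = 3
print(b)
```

Key concept: dict aliasing.
Step by step:
`a = {'x': 6, 'y': 93}` → a = {'x': 6, 'y': 93}
`b = a` → b = {'x': 6, 'y': 93} (same object as a)
`a['z'] = 3` → a = {'x': 6, 'y': 93, 'z': 3} (same object as b); b = {'x': 6, 'y': 93, 'z': 3} (same object as a)
`print(b)` → prints {'x': 6, 'y': 93, 'z': 3}

Answer: {'x': 6, 'y': 93, 'z': 3}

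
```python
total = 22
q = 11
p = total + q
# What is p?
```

Trace:
`total = 22` → total = 22
`q = 11` → q = 11
`p = total + q` → p = 33
So p = 33

Answer: 33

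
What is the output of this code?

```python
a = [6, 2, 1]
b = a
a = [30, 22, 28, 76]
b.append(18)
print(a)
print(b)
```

Key concept: rebinding vs mutation: a is rebound to a new list, b still points at the original.
Step by step:
`a = [6, 2, 1]` → a = [6, 2, 1]
`b = a` → b = [6, 2, 1] (same object as a)
`a = [30, 22, 28, 76]` → a = [30, 22, 28, 76]
`b.append(18)` → b = [6, 2, 1, 18]
`print(a)` → prints [30, 22, 28, 76]
`print(b)` → prints [6, 2, 1, 18]

Answer:
[30, 22, 28, 76]
[6, 2, 1, 18]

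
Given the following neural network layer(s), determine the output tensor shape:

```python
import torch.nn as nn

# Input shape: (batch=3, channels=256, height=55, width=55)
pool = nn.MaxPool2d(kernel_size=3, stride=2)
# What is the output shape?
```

Input: (3, 256, 55, 55) -> Output: (3, 256, 27, 27)

Answer: (3, 256, 27, 27)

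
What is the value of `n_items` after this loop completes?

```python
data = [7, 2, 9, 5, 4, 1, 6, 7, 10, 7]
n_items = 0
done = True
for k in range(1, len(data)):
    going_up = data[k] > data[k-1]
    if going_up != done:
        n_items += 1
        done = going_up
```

Count direction changes in [7, 2, 9, 5, 4, 1, 6, 7, 10, 7]
`n_items` takes the values: 0 → 1 → 2 → 3 → 4 → 5

Answer: 5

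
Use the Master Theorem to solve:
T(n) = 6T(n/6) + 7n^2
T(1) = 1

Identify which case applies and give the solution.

a=6, b=6, f(n)=7n^2. log_6(6) = 1. Since c=2 > 1 and the regularity condition holds (6(n/6)^2 = (6/6^2)n^2 with 6/6^2 < 1), Case 3 applies: T(n) = Θ(f(n)) = O(n^2).

Answer: O(n^2) - Case 3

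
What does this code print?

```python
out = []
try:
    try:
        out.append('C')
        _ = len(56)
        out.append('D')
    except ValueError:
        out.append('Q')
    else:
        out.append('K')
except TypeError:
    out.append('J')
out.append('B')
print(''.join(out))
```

Execution trace: 'C' (try body) → 'J' (outer except TypeError) → 'B' (after the try/except). Output: CJB

Answer: CJB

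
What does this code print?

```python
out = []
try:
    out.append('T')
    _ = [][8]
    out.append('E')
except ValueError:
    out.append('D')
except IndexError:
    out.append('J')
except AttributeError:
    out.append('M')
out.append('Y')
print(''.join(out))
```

Execution trace: 'T' (try body) → 'J' (except IndexError) → 'Y' (after the try/except). Output: TJY

Answer: TJY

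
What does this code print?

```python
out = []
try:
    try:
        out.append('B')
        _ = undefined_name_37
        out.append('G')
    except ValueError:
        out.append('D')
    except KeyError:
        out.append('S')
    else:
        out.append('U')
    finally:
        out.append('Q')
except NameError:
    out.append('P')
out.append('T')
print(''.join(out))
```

Execution trace: 'B' (try body) → 'Q' (finally) → 'P' (outer except NameError) → 'T' (after the try/except). Output: BQPT

Answer: BQPT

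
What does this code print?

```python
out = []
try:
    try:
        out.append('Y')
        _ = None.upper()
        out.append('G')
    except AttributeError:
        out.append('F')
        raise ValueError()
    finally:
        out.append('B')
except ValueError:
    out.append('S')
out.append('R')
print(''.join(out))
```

Execution trace: 'Y' (inner try body) → 'F' (inner except AttributeError) → 'B' (inner finally) → 'S' (outer except ValueError) → 'R' (after the try/except). Output: YFBSR

Answer: YFBSR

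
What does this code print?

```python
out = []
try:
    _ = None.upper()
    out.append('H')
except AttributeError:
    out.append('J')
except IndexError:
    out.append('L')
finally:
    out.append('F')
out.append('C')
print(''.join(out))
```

Execution trace: 'J' (except AttributeError) → 'F' (finally) → 'C' (after the try/except). Output: JFC

Answer: JFC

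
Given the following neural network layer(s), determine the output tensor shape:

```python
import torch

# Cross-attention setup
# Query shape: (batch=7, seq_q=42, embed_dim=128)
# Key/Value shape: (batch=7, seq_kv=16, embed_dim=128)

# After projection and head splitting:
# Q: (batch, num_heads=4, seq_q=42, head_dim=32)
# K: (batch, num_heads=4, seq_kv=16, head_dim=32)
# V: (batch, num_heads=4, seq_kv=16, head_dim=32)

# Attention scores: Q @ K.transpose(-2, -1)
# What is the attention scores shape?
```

Input: (7, 42, 128) -> Output: (7, 4, 42, 16)

Answer: (7, 4, 42, 16)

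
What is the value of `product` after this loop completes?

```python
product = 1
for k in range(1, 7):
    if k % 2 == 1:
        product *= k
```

Product of odd numbers 1 to 6
`product` takes the values: 1 → 3 → 15

Answer: 15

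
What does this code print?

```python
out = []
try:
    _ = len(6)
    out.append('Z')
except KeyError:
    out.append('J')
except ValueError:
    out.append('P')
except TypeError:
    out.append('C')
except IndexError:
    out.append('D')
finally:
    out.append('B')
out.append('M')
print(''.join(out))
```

Execution trace: 'C' (except TypeError) → 'B' (finally) → 'M' (after the try/except). Output: CBM

Answer: CBM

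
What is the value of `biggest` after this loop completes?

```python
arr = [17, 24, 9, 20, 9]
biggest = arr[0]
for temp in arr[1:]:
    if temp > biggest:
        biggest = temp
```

Maximum of [17, 24, 9, 20, 9]
`biggest` takes the values: 17 → 24

Answer: 24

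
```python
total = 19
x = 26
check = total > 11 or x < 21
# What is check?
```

Trace:
`total = 19` → total = 19
`x = 26` → x = 26
`check = total > 11 or x < 21` → check = True
So check = True

Answer: True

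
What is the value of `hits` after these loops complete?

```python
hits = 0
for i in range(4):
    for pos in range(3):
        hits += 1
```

4 * 3 = 12
`hits` takes the values: 0 → 1 → 2 → 3 → 4 → 5 → 6 → 7 → 8 → 9 → 10 → 11 → 12

Answer: 12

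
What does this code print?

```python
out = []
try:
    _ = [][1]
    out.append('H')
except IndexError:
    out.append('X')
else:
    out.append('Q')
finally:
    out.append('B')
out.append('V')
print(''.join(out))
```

Execution trace: 'X' (except IndexError) → 'B' (finally) → 'V' (after the try/except). Output: XBV

Answer: XBV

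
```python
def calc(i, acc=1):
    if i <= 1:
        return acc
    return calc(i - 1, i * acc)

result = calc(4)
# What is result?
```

Accumulator trace (n, acc): (4, 1) -> (3, 4) -> (2, 12) -> (1, 24) -> return 24

Answer: 24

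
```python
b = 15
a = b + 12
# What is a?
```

Trace:
`b = 15` → b = 15
`a = b + 12` → a = 27
So a = 27

Answer: 27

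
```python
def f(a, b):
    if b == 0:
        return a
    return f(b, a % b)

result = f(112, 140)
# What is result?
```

f(112, 140) -> f(140, 112) -> f(112, 28) -> f(28, 0) -> 28

Answer: 28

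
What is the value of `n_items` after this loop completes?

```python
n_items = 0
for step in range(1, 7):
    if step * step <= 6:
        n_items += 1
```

Count numbers where step² ≤ 6
`n_items` takes the values: 0 → 1 → 2

Answer: 2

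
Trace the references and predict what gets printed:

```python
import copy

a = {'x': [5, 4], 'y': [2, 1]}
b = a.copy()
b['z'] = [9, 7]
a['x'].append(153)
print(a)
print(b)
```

Key concept: shallow copy of dict with mutable values.
Step by step:
`a = {'x': [5, 4], 'y': [2, 1]}` → a = {'x': [5, 4], 'y': [2, 1]}
`b = a.copy()` → b = {'x': [5, 4], 'y': [2, 1]}
`b['z'] = [9, 7]` → b = {'x': [5, 4], 'y': [2, 1], 'z': [9, 7]}
`a['x'].append(153)` → a = {'x': [5, 4, 153], 'y': [2, 1]}; b = {'x': [5, 4, 153], 'y': [2, 1], 'z': [9, 7]}
`print(a)` → prints {'x': [5, 4, 153], 'y': [2, 1]}
`print(b)` → prints {'x': [5, 4, 153], 'y': [2, 1], 'z': [9, 7]}

Answer:
{'x': [5, 4, 153], 'y': [2, 1]}
{'x': [5, 4, 153], 'y': [2, 1], 'z': [9, 7]}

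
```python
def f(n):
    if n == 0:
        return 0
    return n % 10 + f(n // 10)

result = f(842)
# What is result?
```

Sum of digits of 842: 2 + 4 + 8 = 14

Answer: 14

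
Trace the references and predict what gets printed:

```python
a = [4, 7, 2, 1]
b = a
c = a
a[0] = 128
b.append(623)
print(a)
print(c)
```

Key concept: multiple aliases.
Step by step:
`a = [4, 7, 2, 1]` → a = [4, 7, 2, 1]
`b = a` → b = [4, 7, 2, 1] (same object as a)
`c = a` → c = [4, 7, 2, 1] (same object as a, b)
`a[0] = 128` → a = [128, 7, 2, 1] (same object as b, c); b = [128, 7, 2, 1] (same object as a, c); c = [128, 7, 2, 1] (same object as a, b)
`b.append(623)` → a = [128, 7, 2, 1, 623] (same object as b, c); b = [128, 7, 2, 1, 623] (same object as a, c); c = [128, 7, 2, 1, 623] (same object as a, b)
`print(a)` → prints [128, 7, 2, 1, 623]
`print(c)` → prints [128, 7, 2, 1, 623]

Answer:
[128, 7, 2, 1, 623]
[128, 7, 2, 1, 623]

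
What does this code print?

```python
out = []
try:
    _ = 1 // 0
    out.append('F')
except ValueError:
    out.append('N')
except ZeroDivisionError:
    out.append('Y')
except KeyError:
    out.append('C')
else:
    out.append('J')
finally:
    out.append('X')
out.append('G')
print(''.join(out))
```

Execution trace: 'Y' (except ZeroDivisionError) → 'X' (finally) → 'G' (after the try/except). Output: YXG

Answer: YXG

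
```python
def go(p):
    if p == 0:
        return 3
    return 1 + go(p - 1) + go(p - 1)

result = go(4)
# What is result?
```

go(p) = 1 + 2·go(p-1), go(0)=3. Closed form: (3+1)·2^4 - 1 = 63.

Answer: 63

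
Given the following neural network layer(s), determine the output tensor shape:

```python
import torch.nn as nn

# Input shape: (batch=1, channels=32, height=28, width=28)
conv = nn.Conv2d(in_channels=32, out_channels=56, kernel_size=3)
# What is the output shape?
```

Input: (1, 32, 28, 28) -> Output: (1, 56, 26, 26)

Answer: (1, 56, 26, 26)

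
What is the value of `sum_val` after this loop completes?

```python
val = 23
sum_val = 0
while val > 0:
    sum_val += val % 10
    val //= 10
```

Sum digits of 23
`sum_val` takes the values: 0 → 3 → 5

Answer: 5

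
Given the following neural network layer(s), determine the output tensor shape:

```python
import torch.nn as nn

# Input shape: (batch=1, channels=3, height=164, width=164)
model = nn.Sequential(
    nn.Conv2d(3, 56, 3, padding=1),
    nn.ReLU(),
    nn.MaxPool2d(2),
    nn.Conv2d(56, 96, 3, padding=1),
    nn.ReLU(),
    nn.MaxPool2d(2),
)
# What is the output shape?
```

Input: (1, 3, 164, 164) -> after first Conv2d: (1, 56, 164, 164) -> after first MaxPool2d: (1, 56, 82, 82) -> after second Conv2d: (1, 96, 82, 82) -> Output: (1, 96, 41, 41)

Answer: (1, 96, 41, 41)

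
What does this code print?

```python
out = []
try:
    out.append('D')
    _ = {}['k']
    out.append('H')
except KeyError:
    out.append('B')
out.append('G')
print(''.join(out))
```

Execution trace: 'D' (try body) → 'B' (except KeyError) → 'G' (after the try/except). Output: DBG

Answer: DBG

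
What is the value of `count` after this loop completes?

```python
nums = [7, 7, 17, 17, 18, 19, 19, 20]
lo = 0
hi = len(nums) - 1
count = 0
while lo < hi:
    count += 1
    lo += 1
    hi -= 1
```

Iterations until pointers meet (list length 8)
`count` takes the values: 0 → 1 → 2 → 3 → 4

Answer: 4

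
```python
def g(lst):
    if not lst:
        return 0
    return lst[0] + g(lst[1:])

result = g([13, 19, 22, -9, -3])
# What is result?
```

13 + 19 + 22 + (-9) + (-3) + 0 = 42

Answer: 42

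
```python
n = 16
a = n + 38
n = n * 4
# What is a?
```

Trace:
`n = 16` → n = 16
`a = n + 38` → a = 54
`n = n * 4` → n = 64
So a = 54

Answer: 54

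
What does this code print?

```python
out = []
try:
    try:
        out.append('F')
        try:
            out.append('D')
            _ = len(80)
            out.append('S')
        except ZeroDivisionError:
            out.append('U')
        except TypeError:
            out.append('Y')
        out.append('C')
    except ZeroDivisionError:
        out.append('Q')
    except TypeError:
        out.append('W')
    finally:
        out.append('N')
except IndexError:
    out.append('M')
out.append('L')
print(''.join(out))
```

Execution trace: 'F' (try body) → 'D' (inner try body) → 'Y' (inner except TypeError) → 'C' (try body, no exception) → 'N' (finally) → 'L' (after the try/except). Output: FDYCNL

Answer: FDYCNL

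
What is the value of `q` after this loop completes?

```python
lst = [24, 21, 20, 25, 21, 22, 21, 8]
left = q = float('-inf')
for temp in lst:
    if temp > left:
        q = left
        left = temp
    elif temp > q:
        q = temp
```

Second largest (with repeats) in [24, 21, 20, 25, 21, 22, 21, 8]
`q` takes the values: -inf → 21 → 24

Answer: 24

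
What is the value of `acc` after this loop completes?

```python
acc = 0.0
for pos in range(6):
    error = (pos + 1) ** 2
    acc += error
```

Sum of squared losses 1² + 2² + ... + 6²
`acc` takes the values: 0.0 → 1.0 → 5.0 → 14.0 → 30.0 → 55.0 → 91.0

Answer: 91.0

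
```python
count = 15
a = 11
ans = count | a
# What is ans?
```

Trace:
`count = 15` → count = 15
`a = 11` → a = 11
`ans = count | a` → ans = 15
So ans = 15

Answer: 15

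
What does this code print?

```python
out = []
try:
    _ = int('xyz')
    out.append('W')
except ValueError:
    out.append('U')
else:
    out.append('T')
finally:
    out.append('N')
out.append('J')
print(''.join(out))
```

Execution trace: 'U' (except ValueError) → 'N' (finally) → 'J' (after the try/except). Output: UNJ

Answer: UNJ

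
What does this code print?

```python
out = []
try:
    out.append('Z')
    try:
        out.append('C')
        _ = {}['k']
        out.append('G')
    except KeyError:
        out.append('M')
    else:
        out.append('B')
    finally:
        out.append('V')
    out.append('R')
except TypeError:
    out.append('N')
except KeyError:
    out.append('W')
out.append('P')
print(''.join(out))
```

Execution trace: 'Z' (try body) → 'C' (inner try body) → 'M' (inner except KeyError) → 'V' (inner finally) → 'R' (try body, no exception) → 'P' (after the try/except). Output: ZCMVRP

Answer: ZCMVRP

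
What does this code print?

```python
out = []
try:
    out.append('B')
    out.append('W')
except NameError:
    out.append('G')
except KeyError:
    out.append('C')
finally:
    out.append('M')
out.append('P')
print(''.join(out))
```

Execution trace: 'B' (try body) → 'W' (try body, no exception) → 'M' (finally) → 'P' (after the try/except). Output: BWMP

Answer: BWMP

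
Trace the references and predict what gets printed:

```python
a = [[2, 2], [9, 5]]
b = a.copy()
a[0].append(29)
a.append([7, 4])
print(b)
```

Key concept: shallow copy with nested lists.
Step by step:
`a = [[2, 2], [9, 5]]` → a = [[2, 2], [9, 5]]
`b = a.copy()` → b = [[2, 2], [9, 5]]
`a[0].append(29)` → a = [[2, 2, 29], [9, 5]]; b = [[2, 2, 29], [9, 5]]
`a.append([7, 4])` → a = [[2, 2, 29], [9, 5], [7, 4]]
`print(b)` → prints [[2, 2, 29], [9, 5]]

Answer: [[2, 2, 29], [9, 5]]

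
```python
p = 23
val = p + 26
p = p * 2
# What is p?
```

Trace:
`p = 23` → p = 23
`val = p + 26` → val = 49
`p = p * 2` → p = 46
So p = 46

Answer: 46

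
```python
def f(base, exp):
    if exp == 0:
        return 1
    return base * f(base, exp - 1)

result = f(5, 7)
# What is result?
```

f(5, 7) = 5 * 5 * 5 * 5 * 5 * 5 * 5 = 78125

Answer: 78125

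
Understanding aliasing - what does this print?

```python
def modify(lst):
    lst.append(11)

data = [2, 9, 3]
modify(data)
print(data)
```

Key concept: function modifies passed list.
Step by step:
`data = [2, 9, 3]` → data = [2, 9, 3]
`modify(data)` → data = [2, 9, 3, 11]
`print(data)` → prints [2, 9, 3, 11]

Answer: [2, 9, 3, 11]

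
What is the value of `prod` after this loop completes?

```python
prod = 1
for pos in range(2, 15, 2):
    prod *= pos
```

Product of even numbers 2 to 14
`prod` takes the values: 1 → 2 → 8 → 48 → 384 → 3840 → 46080 → 645120

Answer: 645120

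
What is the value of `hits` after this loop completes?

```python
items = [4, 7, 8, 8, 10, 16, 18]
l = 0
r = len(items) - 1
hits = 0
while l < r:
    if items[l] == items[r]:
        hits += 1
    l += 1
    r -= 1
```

Count matching pairs from ends
`hits` takes the values: 0

Answer: 0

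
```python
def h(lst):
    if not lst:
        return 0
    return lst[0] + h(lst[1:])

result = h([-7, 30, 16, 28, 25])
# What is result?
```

(-7) + 30 + 16 + 28 + 25 + 0 = 92

Answer: 92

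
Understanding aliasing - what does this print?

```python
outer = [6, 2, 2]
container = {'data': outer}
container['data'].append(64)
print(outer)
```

Key concept: dict holds reference to list.
Step by step:
`outer = [6, 2, 2]` → outer = [6, 2, 2]
`container = {'data': outer}` → container = {'data': [6, 2, 2]}
`container['data'].append(64)` → outer = [6, 2, 2, 64]; container = {'data': [6, 2, 2, 64]}
`print(outer)` → prints [6, 2, 2, 64]

Answer: [6, 2, 2, 64]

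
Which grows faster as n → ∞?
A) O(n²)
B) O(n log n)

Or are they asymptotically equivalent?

O(n²) vs O(n log n): Higher order terms dominate.

Answer: A) O(n²) grows faster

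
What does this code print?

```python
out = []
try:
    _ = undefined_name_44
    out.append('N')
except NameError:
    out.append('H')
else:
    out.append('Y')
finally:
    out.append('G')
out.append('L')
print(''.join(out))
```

Execution trace: 'H' (except NameError) → 'G' (finally) → 'L' (after the try/except). Output: HGL

Answer: HGL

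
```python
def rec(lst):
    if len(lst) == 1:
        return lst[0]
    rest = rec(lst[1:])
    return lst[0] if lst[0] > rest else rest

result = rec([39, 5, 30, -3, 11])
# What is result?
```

Recursive max over [39, 5, 30, -3, 11] = 39

Answer: 39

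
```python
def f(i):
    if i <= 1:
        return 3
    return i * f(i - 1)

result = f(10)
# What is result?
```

f(10) = 10 * 9 * 8 * 7 * 6 * 5 * 4 * 3 * 2 * 3 = 10886400

Answer: 10886400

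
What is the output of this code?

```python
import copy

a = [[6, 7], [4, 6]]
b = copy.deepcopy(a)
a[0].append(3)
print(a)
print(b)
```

Key concept: deep copy is fully independent.
Step by step:
`a = [[6, 7], [4, 6]]` → a = [[6, 7], [4, 6]]
`b = copy.deepcopy(a)` → b = [[6, 7], [4, 6]]
`a[0].append(3)` → a = [[6, 7, 3], [4, 6]]
`print(a)` → prints [[6, 7, 3], [4, 6]]
`print(b)` → prints [[6, 7], [4, 6]]

Answer:
[[6, 7, 3], [4, 6]]
[[6, 7], [4, 6]]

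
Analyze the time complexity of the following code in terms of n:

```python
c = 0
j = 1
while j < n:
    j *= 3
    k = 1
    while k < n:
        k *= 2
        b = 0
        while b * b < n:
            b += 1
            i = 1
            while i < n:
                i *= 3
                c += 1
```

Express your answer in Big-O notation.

Each loop level contributes: log n × log n × √n × log n. Multiplying the contributions gives O(√n log^3 n).

Answer: O(√n log^3 n)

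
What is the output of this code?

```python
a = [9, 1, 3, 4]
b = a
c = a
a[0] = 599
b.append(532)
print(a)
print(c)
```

Key concept: multiple aliases.
Step by step:
`a = [9, 1, 3, 4]` → a = [9, 1, 3, 4]
`b = a` → b = [9, 1, 3, 4] (same object as a)
`c = a` → c = [9, 1, 3, 4] (same object as a, b)
`a[0] = 599` → a = [599, 1, 3, 4] (same object as b, c); b = [599, 1, 3, 4] (same object as a, c); c = [599, 1, 3, 4] (same object as a, b)
`b.append(532)` → a = [599, 1, 3, 4, 532] (same object as b, c); b = [599, 1, 3, 4, 532] (same object as a, c); c = [599, 1, 3, 4, 532] (same object as a, b)
`print(a)` → prints [599, 1, 3, 4, 532]
`print(c)` → prints [599, 1, 3, 4, 532]

Answer:
[599, 1, 3, 4, 532]
[599, 1, 3, 4, 532]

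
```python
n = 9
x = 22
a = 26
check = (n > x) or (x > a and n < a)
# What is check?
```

Trace:
`n = 9` → n = 9
`x = 22` → x = 22
`a = 26` → a = 26
`check = (n > x) or (x > a and n < a)` → check = False
So check = False

Answer: False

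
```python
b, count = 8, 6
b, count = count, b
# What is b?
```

Trace:
`b, count = 8, 6` → b = 8; count = 6
`b, count = count, b` → b = 6; count = 8
So b = 6

Answer: 6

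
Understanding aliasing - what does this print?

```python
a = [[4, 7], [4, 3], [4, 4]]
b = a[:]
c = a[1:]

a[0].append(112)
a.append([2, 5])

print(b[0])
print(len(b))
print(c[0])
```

Key concept: slice with nested mutation.
Step by step:
`a = [[4, 7], [4, 3], [4, 4]]` → a = [[4, 7], [4, 3], [4, 4]]
`b = a[:]` → b = [[4, 7], [4, 3], [4, 4]]
`c = a[1:]` → c = [[4, 3], [4, 4]]
`a[0].append(112)` → a = [[4, 7, 112], [4, 3], [4, 4]]; b = [[4, 7, 112], [4, 3], [4, 4]]
`a.append([2, 5])` → a = [[4, 7, 112], [4, 3], [4, 4], [2, 5]]
`print(b[0])` → prints [4, 7, 112]
`print(len(b))` → prints 3
`print(c[0])` → prints [4, 3]

Answer:
[4, 7, 112]
3
[4, 3]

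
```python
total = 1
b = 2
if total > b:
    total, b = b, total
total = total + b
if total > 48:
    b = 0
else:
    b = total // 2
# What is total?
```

Trace:
`total = 1` → total = 1
`b = 2` → b = 2
`if total > b: ...` → total > b is False → no variable changes
`total = total + b` → total = 3
`if total > 48: ...` → total > 48 is False, take else branch → b = 1
So total = 3

Answer: 3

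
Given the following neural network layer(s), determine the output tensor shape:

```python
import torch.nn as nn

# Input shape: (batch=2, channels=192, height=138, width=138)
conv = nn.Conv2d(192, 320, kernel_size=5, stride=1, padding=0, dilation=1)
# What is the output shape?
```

Input: (2, 192, 138, 138) -> Output: (2, 320, 134, 134)

Answer: (2, 320, 134, 134)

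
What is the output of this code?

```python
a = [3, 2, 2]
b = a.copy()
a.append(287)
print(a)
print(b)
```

Key concept: list.copy() creates independent copy.
Step by step:
`a = [3, 2, 2]` → a = [3, 2, 2]
`b = a.copy()` → b = [3, 2, 2]
`a.append(287)` → a = [3, 2, 2, 287]
`print(a)` → prints [3, 2, 2, 287]
`print(b)` → prints [3, 2, 2]

Answer:
[3, 2, 2, 287]
[3, 2, 2]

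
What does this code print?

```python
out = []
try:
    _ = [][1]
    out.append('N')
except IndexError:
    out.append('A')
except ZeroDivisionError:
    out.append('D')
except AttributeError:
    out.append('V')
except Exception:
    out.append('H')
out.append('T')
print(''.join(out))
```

Execution trace: 'A' (except IndexError) → 'T' (after the try/except). Output: AT

Answer: AT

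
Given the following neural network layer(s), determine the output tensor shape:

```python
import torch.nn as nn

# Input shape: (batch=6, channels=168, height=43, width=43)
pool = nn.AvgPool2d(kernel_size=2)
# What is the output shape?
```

Input: (6, 168, 43, 43) -> Output: (6, 168, 21, 21)

Answer: (6, 168, 21, 21)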